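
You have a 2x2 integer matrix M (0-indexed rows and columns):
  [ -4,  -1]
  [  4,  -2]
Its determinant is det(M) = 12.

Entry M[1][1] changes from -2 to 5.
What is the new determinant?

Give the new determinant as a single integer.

Answer: -16

Derivation:
det is linear in row 1: changing M[1][1] by delta changes det by delta * cofactor(1,1).
Cofactor C_11 = (-1)^(1+1) * minor(1,1) = -4
Entry delta = 5 - -2 = 7
Det delta = 7 * -4 = -28
New det = 12 + -28 = -16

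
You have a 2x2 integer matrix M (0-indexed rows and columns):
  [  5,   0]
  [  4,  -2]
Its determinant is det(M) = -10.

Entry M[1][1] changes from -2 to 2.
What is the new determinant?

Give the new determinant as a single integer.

Answer: 10

Derivation:
det is linear in row 1: changing M[1][1] by delta changes det by delta * cofactor(1,1).
Cofactor C_11 = (-1)^(1+1) * minor(1,1) = 5
Entry delta = 2 - -2 = 4
Det delta = 4 * 5 = 20
New det = -10 + 20 = 10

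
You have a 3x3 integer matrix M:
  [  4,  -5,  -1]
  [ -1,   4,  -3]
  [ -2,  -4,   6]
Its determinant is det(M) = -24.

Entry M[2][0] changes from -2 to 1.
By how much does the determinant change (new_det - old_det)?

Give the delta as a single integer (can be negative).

Cofactor C_20 = 19
Entry delta = 1 - -2 = 3
Det delta = entry_delta * cofactor = 3 * 19 = 57

Answer: 57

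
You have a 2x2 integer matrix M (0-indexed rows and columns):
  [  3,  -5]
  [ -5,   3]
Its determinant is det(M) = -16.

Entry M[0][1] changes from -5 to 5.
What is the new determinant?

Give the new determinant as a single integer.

Answer: 34

Derivation:
det is linear in row 0: changing M[0][1] by delta changes det by delta * cofactor(0,1).
Cofactor C_01 = (-1)^(0+1) * minor(0,1) = 5
Entry delta = 5 - -5 = 10
Det delta = 10 * 5 = 50
New det = -16 + 50 = 34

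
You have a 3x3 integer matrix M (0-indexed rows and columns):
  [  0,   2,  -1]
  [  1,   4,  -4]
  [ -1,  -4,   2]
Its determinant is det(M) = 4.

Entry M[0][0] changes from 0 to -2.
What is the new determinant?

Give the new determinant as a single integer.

Answer: 20

Derivation:
det is linear in row 0: changing M[0][0] by delta changes det by delta * cofactor(0,0).
Cofactor C_00 = (-1)^(0+0) * minor(0,0) = -8
Entry delta = -2 - 0 = -2
Det delta = -2 * -8 = 16
New det = 4 + 16 = 20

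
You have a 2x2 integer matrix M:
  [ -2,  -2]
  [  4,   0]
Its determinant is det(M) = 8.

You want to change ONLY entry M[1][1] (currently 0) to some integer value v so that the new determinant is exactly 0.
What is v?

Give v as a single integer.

Answer: 4

Derivation:
det is linear in entry M[1][1]: det = old_det + (v - 0) * C_11
Cofactor C_11 = -2
Want det = 0: 8 + (v - 0) * -2 = 0
  (v - 0) = -8 / -2 = 4
  v = 0 + (4) = 4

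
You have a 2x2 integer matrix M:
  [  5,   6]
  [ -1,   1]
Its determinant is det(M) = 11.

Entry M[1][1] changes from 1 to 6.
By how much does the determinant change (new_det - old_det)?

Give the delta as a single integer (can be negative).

Cofactor C_11 = 5
Entry delta = 6 - 1 = 5
Det delta = entry_delta * cofactor = 5 * 5 = 25

Answer: 25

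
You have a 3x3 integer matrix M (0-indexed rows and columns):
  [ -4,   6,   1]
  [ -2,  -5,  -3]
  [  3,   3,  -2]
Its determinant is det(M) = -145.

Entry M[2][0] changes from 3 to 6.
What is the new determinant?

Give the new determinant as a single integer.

det is linear in row 2: changing M[2][0] by delta changes det by delta * cofactor(2,0).
Cofactor C_20 = (-1)^(2+0) * minor(2,0) = -13
Entry delta = 6 - 3 = 3
Det delta = 3 * -13 = -39
New det = -145 + -39 = -184

Answer: -184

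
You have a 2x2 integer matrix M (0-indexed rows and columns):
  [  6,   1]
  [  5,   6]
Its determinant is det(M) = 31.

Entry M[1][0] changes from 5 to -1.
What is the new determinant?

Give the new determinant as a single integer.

Answer: 37

Derivation:
det is linear in row 1: changing M[1][0] by delta changes det by delta * cofactor(1,0).
Cofactor C_10 = (-1)^(1+0) * minor(1,0) = -1
Entry delta = -1 - 5 = -6
Det delta = -6 * -1 = 6
New det = 31 + 6 = 37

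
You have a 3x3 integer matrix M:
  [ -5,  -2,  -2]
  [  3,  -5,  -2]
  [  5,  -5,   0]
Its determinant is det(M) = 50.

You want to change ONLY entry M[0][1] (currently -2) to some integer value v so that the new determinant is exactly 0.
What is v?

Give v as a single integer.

det is linear in entry M[0][1]: det = old_det + (v - -2) * C_01
Cofactor C_01 = -10
Want det = 0: 50 + (v - -2) * -10 = 0
  (v - -2) = -50 / -10 = 5
  v = -2 + (5) = 3

Answer: 3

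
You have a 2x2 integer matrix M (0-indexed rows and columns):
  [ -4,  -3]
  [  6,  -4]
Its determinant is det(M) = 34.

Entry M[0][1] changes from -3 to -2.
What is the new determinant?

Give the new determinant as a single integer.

Answer: 28

Derivation:
det is linear in row 0: changing M[0][1] by delta changes det by delta * cofactor(0,1).
Cofactor C_01 = (-1)^(0+1) * minor(0,1) = -6
Entry delta = -2 - -3 = 1
Det delta = 1 * -6 = -6
New det = 34 + -6 = 28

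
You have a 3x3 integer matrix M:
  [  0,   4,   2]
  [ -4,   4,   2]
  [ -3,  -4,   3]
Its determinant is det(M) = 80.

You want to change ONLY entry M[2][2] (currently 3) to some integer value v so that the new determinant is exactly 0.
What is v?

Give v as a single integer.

Answer: -2

Derivation:
det is linear in entry M[2][2]: det = old_det + (v - 3) * C_22
Cofactor C_22 = 16
Want det = 0: 80 + (v - 3) * 16 = 0
  (v - 3) = -80 / 16 = -5
  v = 3 + (-5) = -2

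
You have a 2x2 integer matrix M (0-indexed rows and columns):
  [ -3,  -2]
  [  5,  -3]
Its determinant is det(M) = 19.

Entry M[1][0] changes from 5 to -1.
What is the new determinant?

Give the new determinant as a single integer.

det is linear in row 1: changing M[1][0] by delta changes det by delta * cofactor(1,0).
Cofactor C_10 = (-1)^(1+0) * minor(1,0) = 2
Entry delta = -1 - 5 = -6
Det delta = -6 * 2 = -12
New det = 19 + -12 = 7

Answer: 7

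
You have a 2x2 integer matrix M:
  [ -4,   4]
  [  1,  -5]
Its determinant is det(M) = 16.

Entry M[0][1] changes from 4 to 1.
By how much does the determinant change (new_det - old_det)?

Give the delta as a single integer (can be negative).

Cofactor C_01 = -1
Entry delta = 1 - 4 = -3
Det delta = entry_delta * cofactor = -3 * -1 = 3

Answer: 3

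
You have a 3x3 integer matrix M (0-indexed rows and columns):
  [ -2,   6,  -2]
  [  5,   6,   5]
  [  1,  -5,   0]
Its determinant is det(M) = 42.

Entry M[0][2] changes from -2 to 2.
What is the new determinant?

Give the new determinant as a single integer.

det is linear in row 0: changing M[0][2] by delta changes det by delta * cofactor(0,2).
Cofactor C_02 = (-1)^(0+2) * minor(0,2) = -31
Entry delta = 2 - -2 = 4
Det delta = 4 * -31 = -124
New det = 42 + -124 = -82

Answer: -82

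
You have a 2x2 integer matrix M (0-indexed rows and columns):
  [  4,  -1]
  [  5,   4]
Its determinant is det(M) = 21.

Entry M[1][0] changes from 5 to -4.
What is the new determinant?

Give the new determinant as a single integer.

det is linear in row 1: changing M[1][0] by delta changes det by delta * cofactor(1,0).
Cofactor C_10 = (-1)^(1+0) * minor(1,0) = 1
Entry delta = -4 - 5 = -9
Det delta = -9 * 1 = -9
New det = 21 + -9 = 12

Answer: 12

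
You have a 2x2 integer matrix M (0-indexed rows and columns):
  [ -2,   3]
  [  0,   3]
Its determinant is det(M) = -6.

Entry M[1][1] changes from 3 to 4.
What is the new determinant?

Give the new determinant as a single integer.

Answer: -8

Derivation:
det is linear in row 1: changing M[1][1] by delta changes det by delta * cofactor(1,1).
Cofactor C_11 = (-1)^(1+1) * minor(1,1) = -2
Entry delta = 4 - 3 = 1
Det delta = 1 * -2 = -2
New det = -6 + -2 = -8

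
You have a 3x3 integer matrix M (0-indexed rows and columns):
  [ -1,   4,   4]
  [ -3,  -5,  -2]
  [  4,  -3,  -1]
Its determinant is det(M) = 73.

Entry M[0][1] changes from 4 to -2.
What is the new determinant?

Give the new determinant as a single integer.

Answer: 139

Derivation:
det is linear in row 0: changing M[0][1] by delta changes det by delta * cofactor(0,1).
Cofactor C_01 = (-1)^(0+1) * minor(0,1) = -11
Entry delta = -2 - 4 = -6
Det delta = -6 * -11 = 66
New det = 73 + 66 = 139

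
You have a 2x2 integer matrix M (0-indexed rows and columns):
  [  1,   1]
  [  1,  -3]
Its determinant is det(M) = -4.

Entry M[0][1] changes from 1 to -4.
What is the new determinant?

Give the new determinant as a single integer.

det is linear in row 0: changing M[0][1] by delta changes det by delta * cofactor(0,1).
Cofactor C_01 = (-1)^(0+1) * minor(0,1) = -1
Entry delta = -4 - 1 = -5
Det delta = -5 * -1 = 5
New det = -4 + 5 = 1

Answer: 1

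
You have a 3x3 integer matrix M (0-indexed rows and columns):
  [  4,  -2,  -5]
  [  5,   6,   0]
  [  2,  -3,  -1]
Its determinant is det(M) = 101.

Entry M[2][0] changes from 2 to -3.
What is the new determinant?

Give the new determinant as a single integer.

det is linear in row 2: changing M[2][0] by delta changes det by delta * cofactor(2,0).
Cofactor C_20 = (-1)^(2+0) * minor(2,0) = 30
Entry delta = -3 - 2 = -5
Det delta = -5 * 30 = -150
New det = 101 + -150 = -49

Answer: -49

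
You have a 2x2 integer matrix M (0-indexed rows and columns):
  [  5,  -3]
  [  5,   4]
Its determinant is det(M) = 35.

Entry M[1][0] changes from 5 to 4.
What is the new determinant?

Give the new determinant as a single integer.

det is linear in row 1: changing M[1][0] by delta changes det by delta * cofactor(1,0).
Cofactor C_10 = (-1)^(1+0) * minor(1,0) = 3
Entry delta = 4 - 5 = -1
Det delta = -1 * 3 = -3
New det = 35 + -3 = 32

Answer: 32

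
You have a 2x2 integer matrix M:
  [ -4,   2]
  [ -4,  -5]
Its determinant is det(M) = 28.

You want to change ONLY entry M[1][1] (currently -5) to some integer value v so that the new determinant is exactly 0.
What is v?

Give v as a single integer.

det is linear in entry M[1][1]: det = old_det + (v - -5) * C_11
Cofactor C_11 = -4
Want det = 0: 28 + (v - -5) * -4 = 0
  (v - -5) = -28 / -4 = 7
  v = -5 + (7) = 2

Answer: 2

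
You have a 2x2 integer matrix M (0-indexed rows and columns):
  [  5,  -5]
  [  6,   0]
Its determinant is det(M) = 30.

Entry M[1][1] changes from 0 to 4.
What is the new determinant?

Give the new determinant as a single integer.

Answer: 50

Derivation:
det is linear in row 1: changing M[1][1] by delta changes det by delta * cofactor(1,1).
Cofactor C_11 = (-1)^(1+1) * minor(1,1) = 5
Entry delta = 4 - 0 = 4
Det delta = 4 * 5 = 20
New det = 30 + 20 = 50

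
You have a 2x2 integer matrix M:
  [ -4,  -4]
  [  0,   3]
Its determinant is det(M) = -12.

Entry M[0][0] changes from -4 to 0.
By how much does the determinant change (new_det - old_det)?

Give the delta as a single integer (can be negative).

Answer: 12

Derivation:
Cofactor C_00 = 3
Entry delta = 0 - -4 = 4
Det delta = entry_delta * cofactor = 4 * 3 = 12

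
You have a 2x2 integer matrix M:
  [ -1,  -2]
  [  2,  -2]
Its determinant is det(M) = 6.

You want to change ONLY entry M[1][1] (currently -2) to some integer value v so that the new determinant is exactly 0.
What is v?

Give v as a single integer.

det is linear in entry M[1][1]: det = old_det + (v - -2) * C_11
Cofactor C_11 = -1
Want det = 0: 6 + (v - -2) * -1 = 0
  (v - -2) = -6 / -1 = 6
  v = -2 + (6) = 4

Answer: 4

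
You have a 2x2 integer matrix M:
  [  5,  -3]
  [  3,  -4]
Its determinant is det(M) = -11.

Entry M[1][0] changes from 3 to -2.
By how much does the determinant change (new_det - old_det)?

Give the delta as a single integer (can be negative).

Answer: -15

Derivation:
Cofactor C_10 = 3
Entry delta = -2 - 3 = -5
Det delta = entry_delta * cofactor = -5 * 3 = -15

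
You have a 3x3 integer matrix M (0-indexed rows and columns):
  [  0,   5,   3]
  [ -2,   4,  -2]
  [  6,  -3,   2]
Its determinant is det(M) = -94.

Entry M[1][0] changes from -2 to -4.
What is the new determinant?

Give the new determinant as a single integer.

Answer: -56

Derivation:
det is linear in row 1: changing M[1][0] by delta changes det by delta * cofactor(1,0).
Cofactor C_10 = (-1)^(1+0) * minor(1,0) = -19
Entry delta = -4 - -2 = -2
Det delta = -2 * -19 = 38
New det = -94 + 38 = -56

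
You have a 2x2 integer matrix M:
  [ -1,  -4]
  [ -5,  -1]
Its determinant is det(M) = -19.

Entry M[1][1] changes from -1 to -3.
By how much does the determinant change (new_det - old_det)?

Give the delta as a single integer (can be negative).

Cofactor C_11 = -1
Entry delta = -3 - -1 = -2
Det delta = entry_delta * cofactor = -2 * -1 = 2

Answer: 2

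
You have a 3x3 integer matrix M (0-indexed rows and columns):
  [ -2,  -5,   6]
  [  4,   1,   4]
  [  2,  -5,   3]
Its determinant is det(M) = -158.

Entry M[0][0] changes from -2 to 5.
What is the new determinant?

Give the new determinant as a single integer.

det is linear in row 0: changing M[0][0] by delta changes det by delta * cofactor(0,0).
Cofactor C_00 = (-1)^(0+0) * minor(0,0) = 23
Entry delta = 5 - -2 = 7
Det delta = 7 * 23 = 161
New det = -158 + 161 = 3

Answer: 3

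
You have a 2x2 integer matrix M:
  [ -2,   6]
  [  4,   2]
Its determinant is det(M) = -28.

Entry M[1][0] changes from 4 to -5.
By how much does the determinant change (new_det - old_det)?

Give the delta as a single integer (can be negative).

Cofactor C_10 = -6
Entry delta = -5 - 4 = -9
Det delta = entry_delta * cofactor = -9 * -6 = 54

Answer: 54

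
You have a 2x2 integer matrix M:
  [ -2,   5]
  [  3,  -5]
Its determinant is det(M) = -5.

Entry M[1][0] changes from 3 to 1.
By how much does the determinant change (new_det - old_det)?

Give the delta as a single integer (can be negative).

Cofactor C_10 = -5
Entry delta = 1 - 3 = -2
Det delta = entry_delta * cofactor = -2 * -5 = 10

Answer: 10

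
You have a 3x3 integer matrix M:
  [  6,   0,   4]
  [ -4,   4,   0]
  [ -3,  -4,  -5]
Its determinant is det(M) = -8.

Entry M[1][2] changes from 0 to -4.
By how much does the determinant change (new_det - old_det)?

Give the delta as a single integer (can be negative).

Cofactor C_12 = 24
Entry delta = -4 - 0 = -4
Det delta = entry_delta * cofactor = -4 * 24 = -96

Answer: -96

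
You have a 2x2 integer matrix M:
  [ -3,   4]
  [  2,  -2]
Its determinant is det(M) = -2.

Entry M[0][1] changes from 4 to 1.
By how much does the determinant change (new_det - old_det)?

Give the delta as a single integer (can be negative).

Cofactor C_01 = -2
Entry delta = 1 - 4 = -3
Det delta = entry_delta * cofactor = -3 * -2 = 6

Answer: 6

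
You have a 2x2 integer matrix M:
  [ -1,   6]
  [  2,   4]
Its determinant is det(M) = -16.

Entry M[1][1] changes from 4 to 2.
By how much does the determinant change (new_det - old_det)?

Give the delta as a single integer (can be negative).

Answer: 2

Derivation:
Cofactor C_11 = -1
Entry delta = 2 - 4 = -2
Det delta = entry_delta * cofactor = -2 * -1 = 2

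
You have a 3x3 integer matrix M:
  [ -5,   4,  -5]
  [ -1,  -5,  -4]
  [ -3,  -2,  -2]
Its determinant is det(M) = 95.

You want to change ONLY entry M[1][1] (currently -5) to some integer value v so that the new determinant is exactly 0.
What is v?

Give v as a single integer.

Answer: 14

Derivation:
det is linear in entry M[1][1]: det = old_det + (v - -5) * C_11
Cofactor C_11 = -5
Want det = 0: 95 + (v - -5) * -5 = 0
  (v - -5) = -95 / -5 = 19
  v = -5 + (19) = 14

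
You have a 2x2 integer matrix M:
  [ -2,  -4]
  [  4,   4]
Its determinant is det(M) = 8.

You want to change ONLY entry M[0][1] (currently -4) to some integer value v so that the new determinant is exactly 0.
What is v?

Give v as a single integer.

Answer: -2

Derivation:
det is linear in entry M[0][1]: det = old_det + (v - -4) * C_01
Cofactor C_01 = -4
Want det = 0: 8 + (v - -4) * -4 = 0
  (v - -4) = -8 / -4 = 2
  v = -4 + (2) = -2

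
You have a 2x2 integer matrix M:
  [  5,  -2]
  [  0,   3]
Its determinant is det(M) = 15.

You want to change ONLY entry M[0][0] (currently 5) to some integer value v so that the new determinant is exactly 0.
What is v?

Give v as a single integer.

Answer: 0

Derivation:
det is linear in entry M[0][0]: det = old_det + (v - 5) * C_00
Cofactor C_00 = 3
Want det = 0: 15 + (v - 5) * 3 = 0
  (v - 5) = -15 / 3 = -5
  v = 5 + (-5) = 0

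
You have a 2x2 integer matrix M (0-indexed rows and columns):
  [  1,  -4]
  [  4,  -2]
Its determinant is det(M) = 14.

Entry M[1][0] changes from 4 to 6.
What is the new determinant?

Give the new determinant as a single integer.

Answer: 22

Derivation:
det is linear in row 1: changing M[1][0] by delta changes det by delta * cofactor(1,0).
Cofactor C_10 = (-1)^(1+0) * minor(1,0) = 4
Entry delta = 6 - 4 = 2
Det delta = 2 * 4 = 8
New det = 14 + 8 = 22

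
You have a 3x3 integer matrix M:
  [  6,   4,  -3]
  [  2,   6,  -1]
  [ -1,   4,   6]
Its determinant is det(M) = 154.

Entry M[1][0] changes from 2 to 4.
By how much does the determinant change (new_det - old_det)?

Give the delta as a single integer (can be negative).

Cofactor C_10 = -36
Entry delta = 4 - 2 = 2
Det delta = entry_delta * cofactor = 2 * -36 = -72

Answer: -72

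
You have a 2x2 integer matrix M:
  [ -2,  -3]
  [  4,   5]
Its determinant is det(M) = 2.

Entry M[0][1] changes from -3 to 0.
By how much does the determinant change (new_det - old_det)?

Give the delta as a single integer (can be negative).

Cofactor C_01 = -4
Entry delta = 0 - -3 = 3
Det delta = entry_delta * cofactor = 3 * -4 = -12

Answer: -12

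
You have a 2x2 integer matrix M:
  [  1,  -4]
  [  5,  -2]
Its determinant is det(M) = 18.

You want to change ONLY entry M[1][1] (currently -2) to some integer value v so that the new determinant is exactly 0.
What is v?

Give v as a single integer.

det is linear in entry M[1][1]: det = old_det + (v - -2) * C_11
Cofactor C_11 = 1
Want det = 0: 18 + (v - -2) * 1 = 0
  (v - -2) = -18 / 1 = -18
  v = -2 + (-18) = -20

Answer: -20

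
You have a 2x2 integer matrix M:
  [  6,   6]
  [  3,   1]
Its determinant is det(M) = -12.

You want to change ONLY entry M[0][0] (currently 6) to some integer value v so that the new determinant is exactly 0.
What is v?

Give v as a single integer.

Answer: 18

Derivation:
det is linear in entry M[0][0]: det = old_det + (v - 6) * C_00
Cofactor C_00 = 1
Want det = 0: -12 + (v - 6) * 1 = 0
  (v - 6) = 12 / 1 = 12
  v = 6 + (12) = 18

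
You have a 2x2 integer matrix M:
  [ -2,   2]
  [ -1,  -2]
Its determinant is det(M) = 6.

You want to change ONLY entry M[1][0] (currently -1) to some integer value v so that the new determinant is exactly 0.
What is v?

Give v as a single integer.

det is linear in entry M[1][0]: det = old_det + (v - -1) * C_10
Cofactor C_10 = -2
Want det = 0: 6 + (v - -1) * -2 = 0
  (v - -1) = -6 / -2 = 3
  v = -1 + (3) = 2

Answer: 2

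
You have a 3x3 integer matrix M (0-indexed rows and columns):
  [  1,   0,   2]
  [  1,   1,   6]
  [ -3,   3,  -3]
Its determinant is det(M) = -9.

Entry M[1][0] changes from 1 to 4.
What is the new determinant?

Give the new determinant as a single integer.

det is linear in row 1: changing M[1][0] by delta changes det by delta * cofactor(1,0).
Cofactor C_10 = (-1)^(1+0) * minor(1,0) = 6
Entry delta = 4 - 1 = 3
Det delta = 3 * 6 = 18
New det = -9 + 18 = 9

Answer: 9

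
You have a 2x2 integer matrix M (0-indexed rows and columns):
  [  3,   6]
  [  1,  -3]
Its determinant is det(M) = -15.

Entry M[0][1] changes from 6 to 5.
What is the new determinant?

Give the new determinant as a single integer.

det is linear in row 0: changing M[0][1] by delta changes det by delta * cofactor(0,1).
Cofactor C_01 = (-1)^(0+1) * minor(0,1) = -1
Entry delta = 5 - 6 = -1
Det delta = -1 * -1 = 1
New det = -15 + 1 = -14

Answer: -14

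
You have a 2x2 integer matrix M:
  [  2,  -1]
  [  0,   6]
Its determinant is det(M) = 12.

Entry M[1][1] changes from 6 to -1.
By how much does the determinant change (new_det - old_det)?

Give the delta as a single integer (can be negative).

Cofactor C_11 = 2
Entry delta = -1 - 6 = -7
Det delta = entry_delta * cofactor = -7 * 2 = -14

Answer: -14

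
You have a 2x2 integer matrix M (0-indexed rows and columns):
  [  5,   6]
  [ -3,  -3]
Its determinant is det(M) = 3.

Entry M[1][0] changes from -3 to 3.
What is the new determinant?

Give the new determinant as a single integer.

det is linear in row 1: changing M[1][0] by delta changes det by delta * cofactor(1,0).
Cofactor C_10 = (-1)^(1+0) * minor(1,0) = -6
Entry delta = 3 - -3 = 6
Det delta = 6 * -6 = -36
New det = 3 + -36 = -33

Answer: -33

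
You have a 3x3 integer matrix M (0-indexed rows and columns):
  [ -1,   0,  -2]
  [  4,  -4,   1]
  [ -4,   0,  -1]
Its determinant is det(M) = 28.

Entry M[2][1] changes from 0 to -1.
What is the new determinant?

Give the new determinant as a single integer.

det is linear in row 2: changing M[2][1] by delta changes det by delta * cofactor(2,1).
Cofactor C_21 = (-1)^(2+1) * minor(2,1) = -7
Entry delta = -1 - 0 = -1
Det delta = -1 * -7 = 7
New det = 28 + 7 = 35

Answer: 35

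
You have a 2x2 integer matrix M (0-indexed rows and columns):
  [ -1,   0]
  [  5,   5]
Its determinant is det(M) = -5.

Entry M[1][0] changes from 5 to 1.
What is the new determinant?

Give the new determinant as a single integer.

det is linear in row 1: changing M[1][0] by delta changes det by delta * cofactor(1,0).
Cofactor C_10 = (-1)^(1+0) * minor(1,0) = 0
Entry delta = 1 - 5 = -4
Det delta = -4 * 0 = 0
New det = -5 + 0 = -5

Answer: -5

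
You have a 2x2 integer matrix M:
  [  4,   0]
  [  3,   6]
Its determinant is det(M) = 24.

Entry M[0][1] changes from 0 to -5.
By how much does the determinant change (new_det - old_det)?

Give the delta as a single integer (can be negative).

Cofactor C_01 = -3
Entry delta = -5 - 0 = -5
Det delta = entry_delta * cofactor = -5 * -3 = 15

Answer: 15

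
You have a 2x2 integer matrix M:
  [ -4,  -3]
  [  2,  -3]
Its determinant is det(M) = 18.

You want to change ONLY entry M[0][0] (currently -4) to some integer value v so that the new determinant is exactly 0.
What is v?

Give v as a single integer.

det is linear in entry M[0][0]: det = old_det + (v - -4) * C_00
Cofactor C_00 = -3
Want det = 0: 18 + (v - -4) * -3 = 0
  (v - -4) = -18 / -3 = 6
  v = -4 + (6) = 2

Answer: 2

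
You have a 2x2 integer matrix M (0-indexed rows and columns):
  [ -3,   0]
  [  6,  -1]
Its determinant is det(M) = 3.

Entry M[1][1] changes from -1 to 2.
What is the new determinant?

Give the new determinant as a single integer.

det is linear in row 1: changing M[1][1] by delta changes det by delta * cofactor(1,1).
Cofactor C_11 = (-1)^(1+1) * minor(1,1) = -3
Entry delta = 2 - -1 = 3
Det delta = 3 * -3 = -9
New det = 3 + -9 = -6

Answer: -6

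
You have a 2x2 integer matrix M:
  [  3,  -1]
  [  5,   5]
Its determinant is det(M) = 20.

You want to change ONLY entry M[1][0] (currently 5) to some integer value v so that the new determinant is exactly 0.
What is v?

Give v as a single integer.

det is linear in entry M[1][0]: det = old_det + (v - 5) * C_10
Cofactor C_10 = 1
Want det = 0: 20 + (v - 5) * 1 = 0
  (v - 5) = -20 / 1 = -20
  v = 5 + (-20) = -15

Answer: -15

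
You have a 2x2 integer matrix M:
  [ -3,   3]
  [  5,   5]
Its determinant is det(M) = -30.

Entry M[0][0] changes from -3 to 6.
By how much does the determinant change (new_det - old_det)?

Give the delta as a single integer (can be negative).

Answer: 45

Derivation:
Cofactor C_00 = 5
Entry delta = 6 - -3 = 9
Det delta = entry_delta * cofactor = 9 * 5 = 45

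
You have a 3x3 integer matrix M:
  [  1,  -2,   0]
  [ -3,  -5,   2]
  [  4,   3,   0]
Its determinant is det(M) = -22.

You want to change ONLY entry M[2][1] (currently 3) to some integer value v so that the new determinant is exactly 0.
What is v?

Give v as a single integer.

det is linear in entry M[2][1]: det = old_det + (v - 3) * C_21
Cofactor C_21 = -2
Want det = 0: -22 + (v - 3) * -2 = 0
  (v - 3) = 22 / -2 = -11
  v = 3 + (-11) = -8

Answer: -8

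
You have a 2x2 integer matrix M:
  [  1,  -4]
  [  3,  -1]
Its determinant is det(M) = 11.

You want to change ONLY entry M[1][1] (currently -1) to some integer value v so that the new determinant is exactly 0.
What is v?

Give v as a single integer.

det is linear in entry M[1][1]: det = old_det + (v - -1) * C_11
Cofactor C_11 = 1
Want det = 0: 11 + (v - -1) * 1 = 0
  (v - -1) = -11 / 1 = -11
  v = -1 + (-11) = -12

Answer: -12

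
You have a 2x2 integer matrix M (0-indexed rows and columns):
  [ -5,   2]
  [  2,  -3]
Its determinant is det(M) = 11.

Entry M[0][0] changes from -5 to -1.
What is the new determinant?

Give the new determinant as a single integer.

Answer: -1

Derivation:
det is linear in row 0: changing M[0][0] by delta changes det by delta * cofactor(0,0).
Cofactor C_00 = (-1)^(0+0) * minor(0,0) = -3
Entry delta = -1 - -5 = 4
Det delta = 4 * -3 = -12
New det = 11 + -12 = -1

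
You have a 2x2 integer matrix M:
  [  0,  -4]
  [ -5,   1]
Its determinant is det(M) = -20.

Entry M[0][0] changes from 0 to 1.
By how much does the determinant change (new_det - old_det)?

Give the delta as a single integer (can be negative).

Answer: 1

Derivation:
Cofactor C_00 = 1
Entry delta = 1 - 0 = 1
Det delta = entry_delta * cofactor = 1 * 1 = 1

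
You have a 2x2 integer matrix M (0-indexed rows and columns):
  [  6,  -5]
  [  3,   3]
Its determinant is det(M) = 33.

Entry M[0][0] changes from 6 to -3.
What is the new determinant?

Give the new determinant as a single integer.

det is linear in row 0: changing M[0][0] by delta changes det by delta * cofactor(0,0).
Cofactor C_00 = (-1)^(0+0) * minor(0,0) = 3
Entry delta = -3 - 6 = -9
Det delta = -9 * 3 = -27
New det = 33 + -27 = 6

Answer: 6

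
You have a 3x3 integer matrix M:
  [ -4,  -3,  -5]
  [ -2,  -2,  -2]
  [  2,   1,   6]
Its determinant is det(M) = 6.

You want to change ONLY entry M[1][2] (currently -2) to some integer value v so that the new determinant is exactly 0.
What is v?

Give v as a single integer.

Answer: 1

Derivation:
det is linear in entry M[1][2]: det = old_det + (v - -2) * C_12
Cofactor C_12 = -2
Want det = 0: 6 + (v - -2) * -2 = 0
  (v - -2) = -6 / -2 = 3
  v = -2 + (3) = 1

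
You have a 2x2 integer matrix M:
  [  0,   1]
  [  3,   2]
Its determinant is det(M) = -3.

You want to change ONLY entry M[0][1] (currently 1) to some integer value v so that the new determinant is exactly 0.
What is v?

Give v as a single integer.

Answer: 0

Derivation:
det is linear in entry M[0][1]: det = old_det + (v - 1) * C_01
Cofactor C_01 = -3
Want det = 0: -3 + (v - 1) * -3 = 0
  (v - 1) = 3 / -3 = -1
  v = 1 + (-1) = 0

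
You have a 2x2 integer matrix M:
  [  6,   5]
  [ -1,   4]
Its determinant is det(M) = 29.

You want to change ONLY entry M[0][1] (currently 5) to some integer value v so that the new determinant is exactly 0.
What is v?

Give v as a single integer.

Answer: -24

Derivation:
det is linear in entry M[0][1]: det = old_det + (v - 5) * C_01
Cofactor C_01 = 1
Want det = 0: 29 + (v - 5) * 1 = 0
  (v - 5) = -29 / 1 = -29
  v = 5 + (-29) = -24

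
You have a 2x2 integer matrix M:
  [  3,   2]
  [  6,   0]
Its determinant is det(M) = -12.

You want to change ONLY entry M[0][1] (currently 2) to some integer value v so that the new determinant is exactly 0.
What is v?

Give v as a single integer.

Answer: 0

Derivation:
det is linear in entry M[0][1]: det = old_det + (v - 2) * C_01
Cofactor C_01 = -6
Want det = 0: -12 + (v - 2) * -6 = 0
  (v - 2) = 12 / -6 = -2
  v = 2 + (-2) = 0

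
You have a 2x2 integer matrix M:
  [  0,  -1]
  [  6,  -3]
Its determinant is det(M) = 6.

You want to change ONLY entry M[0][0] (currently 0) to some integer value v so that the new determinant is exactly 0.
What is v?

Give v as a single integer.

Answer: 2

Derivation:
det is linear in entry M[0][0]: det = old_det + (v - 0) * C_00
Cofactor C_00 = -3
Want det = 0: 6 + (v - 0) * -3 = 0
  (v - 0) = -6 / -3 = 2
  v = 0 + (2) = 2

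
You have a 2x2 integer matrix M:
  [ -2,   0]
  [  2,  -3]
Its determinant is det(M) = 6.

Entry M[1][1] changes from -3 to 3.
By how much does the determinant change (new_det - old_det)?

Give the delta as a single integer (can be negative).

Cofactor C_11 = -2
Entry delta = 3 - -3 = 6
Det delta = entry_delta * cofactor = 6 * -2 = -12

Answer: -12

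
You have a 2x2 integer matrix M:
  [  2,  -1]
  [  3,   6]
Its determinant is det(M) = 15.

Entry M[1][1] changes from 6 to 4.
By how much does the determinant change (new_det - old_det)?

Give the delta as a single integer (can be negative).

Cofactor C_11 = 2
Entry delta = 4 - 6 = -2
Det delta = entry_delta * cofactor = -2 * 2 = -4

Answer: -4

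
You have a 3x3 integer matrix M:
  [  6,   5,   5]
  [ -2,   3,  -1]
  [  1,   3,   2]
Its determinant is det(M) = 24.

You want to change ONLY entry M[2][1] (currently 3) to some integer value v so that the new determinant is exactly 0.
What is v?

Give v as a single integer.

Answer: 9

Derivation:
det is linear in entry M[2][1]: det = old_det + (v - 3) * C_21
Cofactor C_21 = -4
Want det = 0: 24 + (v - 3) * -4 = 0
  (v - 3) = -24 / -4 = 6
  v = 3 + (6) = 9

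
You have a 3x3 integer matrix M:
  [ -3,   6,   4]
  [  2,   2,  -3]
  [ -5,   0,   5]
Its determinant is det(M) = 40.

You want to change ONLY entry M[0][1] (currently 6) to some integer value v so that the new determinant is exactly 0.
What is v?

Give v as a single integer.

det is linear in entry M[0][1]: det = old_det + (v - 6) * C_01
Cofactor C_01 = 5
Want det = 0: 40 + (v - 6) * 5 = 0
  (v - 6) = -40 / 5 = -8
  v = 6 + (-8) = -2

Answer: -2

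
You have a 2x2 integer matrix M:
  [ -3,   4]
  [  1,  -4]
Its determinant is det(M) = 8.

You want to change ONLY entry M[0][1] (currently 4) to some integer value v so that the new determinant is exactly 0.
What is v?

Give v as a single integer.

det is linear in entry M[0][1]: det = old_det + (v - 4) * C_01
Cofactor C_01 = -1
Want det = 0: 8 + (v - 4) * -1 = 0
  (v - 4) = -8 / -1 = 8
  v = 4 + (8) = 12

Answer: 12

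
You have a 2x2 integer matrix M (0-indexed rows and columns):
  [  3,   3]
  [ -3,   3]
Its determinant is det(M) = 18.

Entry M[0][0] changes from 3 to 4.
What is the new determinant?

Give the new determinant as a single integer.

det is linear in row 0: changing M[0][0] by delta changes det by delta * cofactor(0,0).
Cofactor C_00 = (-1)^(0+0) * minor(0,0) = 3
Entry delta = 4 - 3 = 1
Det delta = 1 * 3 = 3
New det = 18 + 3 = 21

Answer: 21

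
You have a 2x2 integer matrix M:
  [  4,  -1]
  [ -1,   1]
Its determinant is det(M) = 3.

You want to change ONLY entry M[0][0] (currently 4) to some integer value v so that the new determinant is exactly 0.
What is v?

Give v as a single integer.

Answer: 1

Derivation:
det is linear in entry M[0][0]: det = old_det + (v - 4) * C_00
Cofactor C_00 = 1
Want det = 0: 3 + (v - 4) * 1 = 0
  (v - 4) = -3 / 1 = -3
  v = 4 + (-3) = 1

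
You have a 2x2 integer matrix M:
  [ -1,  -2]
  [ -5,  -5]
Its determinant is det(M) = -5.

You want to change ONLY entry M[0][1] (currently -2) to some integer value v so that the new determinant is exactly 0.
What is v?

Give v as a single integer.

det is linear in entry M[0][1]: det = old_det + (v - -2) * C_01
Cofactor C_01 = 5
Want det = 0: -5 + (v - -2) * 5 = 0
  (v - -2) = 5 / 5 = 1
  v = -2 + (1) = -1

Answer: -1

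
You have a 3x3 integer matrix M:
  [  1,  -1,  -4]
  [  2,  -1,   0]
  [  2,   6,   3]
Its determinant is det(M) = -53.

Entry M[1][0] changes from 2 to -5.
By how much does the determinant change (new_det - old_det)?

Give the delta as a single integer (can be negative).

Cofactor C_10 = -21
Entry delta = -5 - 2 = -7
Det delta = entry_delta * cofactor = -7 * -21 = 147

Answer: 147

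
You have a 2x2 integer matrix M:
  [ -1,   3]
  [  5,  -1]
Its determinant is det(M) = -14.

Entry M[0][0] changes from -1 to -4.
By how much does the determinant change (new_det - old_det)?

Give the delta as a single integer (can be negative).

Answer: 3

Derivation:
Cofactor C_00 = -1
Entry delta = -4 - -1 = -3
Det delta = entry_delta * cofactor = -3 * -1 = 3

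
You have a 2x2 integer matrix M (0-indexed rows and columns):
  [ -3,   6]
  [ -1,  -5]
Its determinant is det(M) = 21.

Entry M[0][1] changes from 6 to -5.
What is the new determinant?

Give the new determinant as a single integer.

det is linear in row 0: changing M[0][1] by delta changes det by delta * cofactor(0,1).
Cofactor C_01 = (-1)^(0+1) * minor(0,1) = 1
Entry delta = -5 - 6 = -11
Det delta = -11 * 1 = -11
New det = 21 + -11 = 10

Answer: 10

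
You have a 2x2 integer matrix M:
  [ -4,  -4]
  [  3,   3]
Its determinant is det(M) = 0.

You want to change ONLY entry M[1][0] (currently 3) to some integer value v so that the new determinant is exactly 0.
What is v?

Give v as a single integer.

det is linear in entry M[1][0]: det = old_det + (v - 3) * C_10
Cofactor C_10 = 4
Want det = 0: 0 + (v - 3) * 4 = 0
  (v - 3) = 0 / 4 = 0
  v = 3 + (0) = 3

Answer: 3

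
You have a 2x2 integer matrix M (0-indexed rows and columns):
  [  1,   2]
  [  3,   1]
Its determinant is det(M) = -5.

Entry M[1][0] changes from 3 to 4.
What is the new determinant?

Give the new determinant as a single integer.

det is linear in row 1: changing M[1][0] by delta changes det by delta * cofactor(1,0).
Cofactor C_10 = (-1)^(1+0) * minor(1,0) = -2
Entry delta = 4 - 3 = 1
Det delta = 1 * -2 = -2
New det = -5 + -2 = -7

Answer: -7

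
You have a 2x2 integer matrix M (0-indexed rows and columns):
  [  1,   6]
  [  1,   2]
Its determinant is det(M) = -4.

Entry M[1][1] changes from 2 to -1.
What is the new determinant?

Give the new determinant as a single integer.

Answer: -7

Derivation:
det is linear in row 1: changing M[1][1] by delta changes det by delta * cofactor(1,1).
Cofactor C_11 = (-1)^(1+1) * minor(1,1) = 1
Entry delta = -1 - 2 = -3
Det delta = -3 * 1 = -3
New det = -4 + -3 = -7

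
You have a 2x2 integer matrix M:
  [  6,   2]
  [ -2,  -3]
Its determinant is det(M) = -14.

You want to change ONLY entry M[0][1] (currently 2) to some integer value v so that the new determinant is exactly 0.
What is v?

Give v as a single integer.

det is linear in entry M[0][1]: det = old_det + (v - 2) * C_01
Cofactor C_01 = 2
Want det = 0: -14 + (v - 2) * 2 = 0
  (v - 2) = 14 / 2 = 7
  v = 2 + (7) = 9

Answer: 9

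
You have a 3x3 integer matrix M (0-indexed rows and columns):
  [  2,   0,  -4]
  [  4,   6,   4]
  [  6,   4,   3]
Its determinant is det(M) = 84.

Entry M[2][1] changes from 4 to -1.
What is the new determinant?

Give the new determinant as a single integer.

det is linear in row 2: changing M[2][1] by delta changes det by delta * cofactor(2,1).
Cofactor C_21 = (-1)^(2+1) * minor(2,1) = -24
Entry delta = -1 - 4 = -5
Det delta = -5 * -24 = 120
New det = 84 + 120 = 204

Answer: 204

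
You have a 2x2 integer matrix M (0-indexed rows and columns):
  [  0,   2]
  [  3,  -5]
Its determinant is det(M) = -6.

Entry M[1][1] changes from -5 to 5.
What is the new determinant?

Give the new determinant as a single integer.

det is linear in row 1: changing M[1][1] by delta changes det by delta * cofactor(1,1).
Cofactor C_11 = (-1)^(1+1) * minor(1,1) = 0
Entry delta = 5 - -5 = 10
Det delta = 10 * 0 = 0
New det = -6 + 0 = -6

Answer: -6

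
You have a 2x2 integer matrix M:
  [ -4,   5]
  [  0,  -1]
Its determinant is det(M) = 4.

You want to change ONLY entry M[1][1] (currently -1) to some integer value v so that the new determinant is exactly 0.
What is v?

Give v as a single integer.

Answer: 0

Derivation:
det is linear in entry M[1][1]: det = old_det + (v - -1) * C_11
Cofactor C_11 = -4
Want det = 0: 4 + (v - -1) * -4 = 0
  (v - -1) = -4 / -4 = 1
  v = -1 + (1) = 0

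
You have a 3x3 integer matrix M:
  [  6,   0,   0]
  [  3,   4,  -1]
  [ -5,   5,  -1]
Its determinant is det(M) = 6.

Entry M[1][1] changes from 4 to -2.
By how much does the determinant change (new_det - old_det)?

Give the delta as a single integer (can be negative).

Answer: 36

Derivation:
Cofactor C_11 = -6
Entry delta = -2 - 4 = -6
Det delta = entry_delta * cofactor = -6 * -6 = 36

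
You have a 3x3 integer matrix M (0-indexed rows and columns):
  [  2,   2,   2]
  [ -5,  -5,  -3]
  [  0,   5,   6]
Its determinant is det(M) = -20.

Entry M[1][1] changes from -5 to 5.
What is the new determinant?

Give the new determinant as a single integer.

Answer: 100

Derivation:
det is linear in row 1: changing M[1][1] by delta changes det by delta * cofactor(1,1).
Cofactor C_11 = (-1)^(1+1) * minor(1,1) = 12
Entry delta = 5 - -5 = 10
Det delta = 10 * 12 = 120
New det = -20 + 120 = 100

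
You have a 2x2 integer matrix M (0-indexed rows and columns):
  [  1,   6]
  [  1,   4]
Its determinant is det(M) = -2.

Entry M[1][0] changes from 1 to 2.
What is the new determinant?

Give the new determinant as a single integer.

Answer: -8

Derivation:
det is linear in row 1: changing M[1][0] by delta changes det by delta * cofactor(1,0).
Cofactor C_10 = (-1)^(1+0) * minor(1,0) = -6
Entry delta = 2 - 1 = 1
Det delta = 1 * -6 = -6
New det = -2 + -6 = -8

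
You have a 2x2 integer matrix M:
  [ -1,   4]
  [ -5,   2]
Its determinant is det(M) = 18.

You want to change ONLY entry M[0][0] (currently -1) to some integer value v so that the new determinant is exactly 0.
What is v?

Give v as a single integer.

Answer: -10

Derivation:
det is linear in entry M[0][0]: det = old_det + (v - -1) * C_00
Cofactor C_00 = 2
Want det = 0: 18 + (v - -1) * 2 = 0
  (v - -1) = -18 / 2 = -9
  v = -1 + (-9) = -10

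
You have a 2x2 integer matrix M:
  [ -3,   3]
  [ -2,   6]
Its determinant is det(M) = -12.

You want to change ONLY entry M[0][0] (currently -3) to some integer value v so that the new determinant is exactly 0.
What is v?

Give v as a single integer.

det is linear in entry M[0][0]: det = old_det + (v - -3) * C_00
Cofactor C_00 = 6
Want det = 0: -12 + (v - -3) * 6 = 0
  (v - -3) = 12 / 6 = 2
  v = -3 + (2) = -1

Answer: -1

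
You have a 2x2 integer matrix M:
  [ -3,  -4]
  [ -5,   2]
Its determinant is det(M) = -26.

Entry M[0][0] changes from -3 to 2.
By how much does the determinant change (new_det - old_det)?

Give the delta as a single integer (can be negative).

Cofactor C_00 = 2
Entry delta = 2 - -3 = 5
Det delta = entry_delta * cofactor = 5 * 2 = 10

Answer: 10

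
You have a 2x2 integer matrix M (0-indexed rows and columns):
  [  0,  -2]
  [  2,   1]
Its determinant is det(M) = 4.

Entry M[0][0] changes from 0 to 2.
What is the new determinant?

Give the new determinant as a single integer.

Answer: 6

Derivation:
det is linear in row 0: changing M[0][0] by delta changes det by delta * cofactor(0,0).
Cofactor C_00 = (-1)^(0+0) * minor(0,0) = 1
Entry delta = 2 - 0 = 2
Det delta = 2 * 1 = 2
New det = 4 + 2 = 6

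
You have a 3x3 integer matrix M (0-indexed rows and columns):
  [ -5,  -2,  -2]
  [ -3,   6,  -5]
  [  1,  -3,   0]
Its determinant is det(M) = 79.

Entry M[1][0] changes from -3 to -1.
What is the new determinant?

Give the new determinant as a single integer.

det is linear in row 1: changing M[1][0] by delta changes det by delta * cofactor(1,0).
Cofactor C_10 = (-1)^(1+0) * minor(1,0) = 6
Entry delta = -1 - -3 = 2
Det delta = 2 * 6 = 12
New det = 79 + 12 = 91

Answer: 91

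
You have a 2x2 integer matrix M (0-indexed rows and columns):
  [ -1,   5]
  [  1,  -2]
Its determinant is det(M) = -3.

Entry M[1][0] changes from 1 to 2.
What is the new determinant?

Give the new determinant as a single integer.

Answer: -8

Derivation:
det is linear in row 1: changing M[1][0] by delta changes det by delta * cofactor(1,0).
Cofactor C_10 = (-1)^(1+0) * minor(1,0) = -5
Entry delta = 2 - 1 = 1
Det delta = 1 * -5 = -5
New det = -3 + -5 = -8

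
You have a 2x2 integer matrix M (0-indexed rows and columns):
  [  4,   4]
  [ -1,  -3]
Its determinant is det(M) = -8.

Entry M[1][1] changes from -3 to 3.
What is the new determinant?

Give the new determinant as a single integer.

det is linear in row 1: changing M[1][1] by delta changes det by delta * cofactor(1,1).
Cofactor C_11 = (-1)^(1+1) * minor(1,1) = 4
Entry delta = 3 - -3 = 6
Det delta = 6 * 4 = 24
New det = -8 + 24 = 16

Answer: 16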